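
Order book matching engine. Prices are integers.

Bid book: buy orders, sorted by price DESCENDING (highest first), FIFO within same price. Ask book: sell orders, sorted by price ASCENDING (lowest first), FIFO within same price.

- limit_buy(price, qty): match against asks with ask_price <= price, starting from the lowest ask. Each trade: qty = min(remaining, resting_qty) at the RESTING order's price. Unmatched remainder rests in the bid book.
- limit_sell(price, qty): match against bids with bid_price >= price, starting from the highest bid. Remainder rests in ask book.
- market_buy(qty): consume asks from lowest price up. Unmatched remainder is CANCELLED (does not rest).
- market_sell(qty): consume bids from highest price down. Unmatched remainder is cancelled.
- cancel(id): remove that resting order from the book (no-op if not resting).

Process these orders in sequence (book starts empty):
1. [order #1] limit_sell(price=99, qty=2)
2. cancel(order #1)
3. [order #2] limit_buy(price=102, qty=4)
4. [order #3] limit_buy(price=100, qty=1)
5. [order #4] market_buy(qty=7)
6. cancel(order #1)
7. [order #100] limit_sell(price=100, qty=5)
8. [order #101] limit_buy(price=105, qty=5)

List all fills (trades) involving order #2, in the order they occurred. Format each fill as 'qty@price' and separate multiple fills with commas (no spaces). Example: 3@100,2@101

After op 1 [order #1] limit_sell(price=99, qty=2): fills=none; bids=[-] asks=[#1:2@99]
After op 2 cancel(order #1): fills=none; bids=[-] asks=[-]
After op 3 [order #2] limit_buy(price=102, qty=4): fills=none; bids=[#2:4@102] asks=[-]
After op 4 [order #3] limit_buy(price=100, qty=1): fills=none; bids=[#2:4@102 #3:1@100] asks=[-]
After op 5 [order #4] market_buy(qty=7): fills=none; bids=[#2:4@102 #3:1@100] asks=[-]
After op 6 cancel(order #1): fills=none; bids=[#2:4@102 #3:1@100] asks=[-]
After op 7 [order #100] limit_sell(price=100, qty=5): fills=#2x#100:4@102 #3x#100:1@100; bids=[-] asks=[-]
After op 8 [order #101] limit_buy(price=105, qty=5): fills=none; bids=[#101:5@105] asks=[-]

Answer: 4@102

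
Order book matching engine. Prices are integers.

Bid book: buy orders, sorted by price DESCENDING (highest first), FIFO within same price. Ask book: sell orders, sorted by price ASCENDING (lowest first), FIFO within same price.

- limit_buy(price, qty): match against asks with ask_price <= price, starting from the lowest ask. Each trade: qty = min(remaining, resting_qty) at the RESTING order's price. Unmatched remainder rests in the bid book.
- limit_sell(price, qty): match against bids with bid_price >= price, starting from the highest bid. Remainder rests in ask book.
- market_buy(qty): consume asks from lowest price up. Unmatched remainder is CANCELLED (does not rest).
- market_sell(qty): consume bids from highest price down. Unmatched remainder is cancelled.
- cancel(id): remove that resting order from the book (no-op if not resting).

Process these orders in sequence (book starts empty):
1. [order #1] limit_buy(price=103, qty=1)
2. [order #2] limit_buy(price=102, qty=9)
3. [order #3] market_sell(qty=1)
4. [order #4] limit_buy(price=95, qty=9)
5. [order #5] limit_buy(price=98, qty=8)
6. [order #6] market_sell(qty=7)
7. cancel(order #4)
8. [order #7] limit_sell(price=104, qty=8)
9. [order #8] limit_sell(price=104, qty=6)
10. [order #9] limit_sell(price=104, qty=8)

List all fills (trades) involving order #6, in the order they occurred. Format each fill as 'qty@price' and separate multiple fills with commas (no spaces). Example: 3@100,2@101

After op 1 [order #1] limit_buy(price=103, qty=1): fills=none; bids=[#1:1@103] asks=[-]
After op 2 [order #2] limit_buy(price=102, qty=9): fills=none; bids=[#1:1@103 #2:9@102] asks=[-]
After op 3 [order #3] market_sell(qty=1): fills=#1x#3:1@103; bids=[#2:9@102] asks=[-]
After op 4 [order #4] limit_buy(price=95, qty=9): fills=none; bids=[#2:9@102 #4:9@95] asks=[-]
After op 5 [order #5] limit_buy(price=98, qty=8): fills=none; bids=[#2:9@102 #5:8@98 #4:9@95] asks=[-]
After op 6 [order #6] market_sell(qty=7): fills=#2x#6:7@102; bids=[#2:2@102 #5:8@98 #4:9@95] asks=[-]
After op 7 cancel(order #4): fills=none; bids=[#2:2@102 #5:8@98] asks=[-]
After op 8 [order #7] limit_sell(price=104, qty=8): fills=none; bids=[#2:2@102 #5:8@98] asks=[#7:8@104]
After op 9 [order #8] limit_sell(price=104, qty=6): fills=none; bids=[#2:2@102 #5:8@98] asks=[#7:8@104 #8:6@104]
After op 10 [order #9] limit_sell(price=104, qty=8): fills=none; bids=[#2:2@102 #5:8@98] asks=[#7:8@104 #8:6@104 #9:8@104]

Answer: 7@102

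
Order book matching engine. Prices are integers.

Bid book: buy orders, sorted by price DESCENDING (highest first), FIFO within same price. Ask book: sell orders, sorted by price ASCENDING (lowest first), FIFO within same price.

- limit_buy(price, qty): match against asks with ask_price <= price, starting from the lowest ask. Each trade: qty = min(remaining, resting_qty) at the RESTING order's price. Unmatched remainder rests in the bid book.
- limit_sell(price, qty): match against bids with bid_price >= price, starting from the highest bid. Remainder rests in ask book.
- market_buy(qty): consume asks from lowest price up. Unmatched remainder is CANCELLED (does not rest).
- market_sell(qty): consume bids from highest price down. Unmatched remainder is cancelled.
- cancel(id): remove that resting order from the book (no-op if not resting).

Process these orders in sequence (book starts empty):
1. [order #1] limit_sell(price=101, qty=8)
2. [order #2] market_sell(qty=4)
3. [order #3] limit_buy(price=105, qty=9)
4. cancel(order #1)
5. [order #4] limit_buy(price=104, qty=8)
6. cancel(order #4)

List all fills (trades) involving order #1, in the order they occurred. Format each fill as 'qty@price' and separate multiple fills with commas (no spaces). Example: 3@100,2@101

After op 1 [order #1] limit_sell(price=101, qty=8): fills=none; bids=[-] asks=[#1:8@101]
After op 2 [order #2] market_sell(qty=4): fills=none; bids=[-] asks=[#1:8@101]
After op 3 [order #3] limit_buy(price=105, qty=9): fills=#3x#1:8@101; bids=[#3:1@105] asks=[-]
After op 4 cancel(order #1): fills=none; bids=[#3:1@105] asks=[-]
After op 5 [order #4] limit_buy(price=104, qty=8): fills=none; bids=[#3:1@105 #4:8@104] asks=[-]
After op 6 cancel(order #4): fills=none; bids=[#3:1@105] asks=[-]

Answer: 8@101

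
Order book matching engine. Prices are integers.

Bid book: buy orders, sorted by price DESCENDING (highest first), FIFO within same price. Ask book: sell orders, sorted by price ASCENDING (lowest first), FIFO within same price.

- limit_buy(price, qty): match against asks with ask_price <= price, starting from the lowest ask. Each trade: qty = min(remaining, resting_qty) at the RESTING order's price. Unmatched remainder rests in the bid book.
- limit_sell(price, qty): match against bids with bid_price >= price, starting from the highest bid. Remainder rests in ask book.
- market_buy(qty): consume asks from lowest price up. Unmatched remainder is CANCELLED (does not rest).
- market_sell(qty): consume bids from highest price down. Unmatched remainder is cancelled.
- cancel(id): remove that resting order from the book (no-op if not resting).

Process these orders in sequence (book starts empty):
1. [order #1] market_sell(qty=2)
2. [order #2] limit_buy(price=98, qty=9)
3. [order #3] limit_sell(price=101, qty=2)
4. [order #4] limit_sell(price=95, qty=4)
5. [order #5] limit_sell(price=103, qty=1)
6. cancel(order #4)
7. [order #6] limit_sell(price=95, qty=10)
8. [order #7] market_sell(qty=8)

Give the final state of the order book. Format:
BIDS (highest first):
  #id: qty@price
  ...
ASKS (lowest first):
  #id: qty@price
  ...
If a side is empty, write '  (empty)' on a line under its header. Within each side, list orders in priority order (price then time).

After op 1 [order #1] market_sell(qty=2): fills=none; bids=[-] asks=[-]
After op 2 [order #2] limit_buy(price=98, qty=9): fills=none; bids=[#2:9@98] asks=[-]
After op 3 [order #3] limit_sell(price=101, qty=2): fills=none; bids=[#2:9@98] asks=[#3:2@101]
After op 4 [order #4] limit_sell(price=95, qty=4): fills=#2x#4:4@98; bids=[#2:5@98] asks=[#3:2@101]
After op 5 [order #5] limit_sell(price=103, qty=1): fills=none; bids=[#2:5@98] asks=[#3:2@101 #5:1@103]
After op 6 cancel(order #4): fills=none; bids=[#2:5@98] asks=[#3:2@101 #5:1@103]
After op 7 [order #6] limit_sell(price=95, qty=10): fills=#2x#6:5@98; bids=[-] asks=[#6:5@95 #3:2@101 #5:1@103]
After op 8 [order #7] market_sell(qty=8): fills=none; bids=[-] asks=[#6:5@95 #3:2@101 #5:1@103]

Answer: BIDS (highest first):
  (empty)
ASKS (lowest first):
  #6: 5@95
  #3: 2@101
  #5: 1@103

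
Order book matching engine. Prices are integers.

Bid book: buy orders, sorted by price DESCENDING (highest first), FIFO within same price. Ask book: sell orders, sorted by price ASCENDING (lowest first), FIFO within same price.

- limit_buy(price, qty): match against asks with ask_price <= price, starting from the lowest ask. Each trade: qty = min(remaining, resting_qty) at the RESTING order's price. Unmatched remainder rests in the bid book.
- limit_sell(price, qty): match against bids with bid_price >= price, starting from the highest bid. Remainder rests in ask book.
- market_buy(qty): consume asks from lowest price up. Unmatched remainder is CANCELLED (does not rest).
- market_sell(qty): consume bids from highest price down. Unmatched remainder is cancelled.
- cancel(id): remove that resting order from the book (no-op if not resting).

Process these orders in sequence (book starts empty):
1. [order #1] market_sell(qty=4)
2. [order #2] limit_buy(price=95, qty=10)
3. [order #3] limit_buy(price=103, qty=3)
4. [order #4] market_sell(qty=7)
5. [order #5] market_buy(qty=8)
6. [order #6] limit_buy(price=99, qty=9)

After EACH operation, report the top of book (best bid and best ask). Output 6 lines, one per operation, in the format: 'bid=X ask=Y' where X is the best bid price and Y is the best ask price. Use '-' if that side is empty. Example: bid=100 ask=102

Answer: bid=- ask=-
bid=95 ask=-
bid=103 ask=-
bid=95 ask=-
bid=95 ask=-
bid=99 ask=-

Derivation:
After op 1 [order #1] market_sell(qty=4): fills=none; bids=[-] asks=[-]
After op 2 [order #2] limit_buy(price=95, qty=10): fills=none; bids=[#2:10@95] asks=[-]
After op 3 [order #3] limit_buy(price=103, qty=3): fills=none; bids=[#3:3@103 #2:10@95] asks=[-]
After op 4 [order #4] market_sell(qty=7): fills=#3x#4:3@103 #2x#4:4@95; bids=[#2:6@95] asks=[-]
After op 5 [order #5] market_buy(qty=8): fills=none; bids=[#2:6@95] asks=[-]
After op 6 [order #6] limit_buy(price=99, qty=9): fills=none; bids=[#6:9@99 #2:6@95] asks=[-]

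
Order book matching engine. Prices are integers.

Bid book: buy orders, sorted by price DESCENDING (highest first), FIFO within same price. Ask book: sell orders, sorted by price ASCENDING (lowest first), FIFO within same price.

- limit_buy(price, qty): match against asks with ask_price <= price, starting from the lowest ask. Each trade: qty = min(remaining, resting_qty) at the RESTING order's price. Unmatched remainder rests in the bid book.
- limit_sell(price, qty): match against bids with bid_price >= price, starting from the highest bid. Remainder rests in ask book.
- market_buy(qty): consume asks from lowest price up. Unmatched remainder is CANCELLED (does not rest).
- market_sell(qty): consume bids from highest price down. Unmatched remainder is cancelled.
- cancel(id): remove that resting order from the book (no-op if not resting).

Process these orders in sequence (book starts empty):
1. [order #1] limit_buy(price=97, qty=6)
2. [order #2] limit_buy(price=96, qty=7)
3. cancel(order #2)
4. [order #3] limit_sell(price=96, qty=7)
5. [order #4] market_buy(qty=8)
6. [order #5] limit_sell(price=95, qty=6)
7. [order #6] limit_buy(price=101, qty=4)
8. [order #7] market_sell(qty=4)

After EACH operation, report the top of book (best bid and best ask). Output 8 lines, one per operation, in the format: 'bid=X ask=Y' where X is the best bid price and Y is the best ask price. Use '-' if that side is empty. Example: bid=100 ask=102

Answer: bid=97 ask=-
bid=97 ask=-
bid=97 ask=-
bid=- ask=96
bid=- ask=-
bid=- ask=95
bid=- ask=95
bid=- ask=95

Derivation:
After op 1 [order #1] limit_buy(price=97, qty=6): fills=none; bids=[#1:6@97] asks=[-]
After op 2 [order #2] limit_buy(price=96, qty=7): fills=none; bids=[#1:6@97 #2:7@96] asks=[-]
After op 3 cancel(order #2): fills=none; bids=[#1:6@97] asks=[-]
After op 4 [order #3] limit_sell(price=96, qty=7): fills=#1x#3:6@97; bids=[-] asks=[#3:1@96]
After op 5 [order #4] market_buy(qty=8): fills=#4x#3:1@96; bids=[-] asks=[-]
After op 6 [order #5] limit_sell(price=95, qty=6): fills=none; bids=[-] asks=[#5:6@95]
After op 7 [order #6] limit_buy(price=101, qty=4): fills=#6x#5:4@95; bids=[-] asks=[#5:2@95]
After op 8 [order #7] market_sell(qty=4): fills=none; bids=[-] asks=[#5:2@95]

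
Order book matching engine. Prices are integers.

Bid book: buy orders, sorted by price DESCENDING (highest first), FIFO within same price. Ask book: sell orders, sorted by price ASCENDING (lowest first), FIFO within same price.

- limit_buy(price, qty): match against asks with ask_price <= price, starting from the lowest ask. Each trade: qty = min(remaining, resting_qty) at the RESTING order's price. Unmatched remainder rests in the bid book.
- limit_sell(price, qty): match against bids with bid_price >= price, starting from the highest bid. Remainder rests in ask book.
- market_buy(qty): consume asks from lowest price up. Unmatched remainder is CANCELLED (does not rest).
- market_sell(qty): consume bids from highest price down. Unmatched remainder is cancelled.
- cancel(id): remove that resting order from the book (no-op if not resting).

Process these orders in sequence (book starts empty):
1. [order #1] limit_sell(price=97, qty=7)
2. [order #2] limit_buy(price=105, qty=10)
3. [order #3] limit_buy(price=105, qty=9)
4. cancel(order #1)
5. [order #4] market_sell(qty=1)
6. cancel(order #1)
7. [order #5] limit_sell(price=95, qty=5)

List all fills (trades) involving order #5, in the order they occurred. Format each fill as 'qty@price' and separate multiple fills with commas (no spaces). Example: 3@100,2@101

After op 1 [order #1] limit_sell(price=97, qty=7): fills=none; bids=[-] asks=[#1:7@97]
After op 2 [order #2] limit_buy(price=105, qty=10): fills=#2x#1:7@97; bids=[#2:3@105] asks=[-]
After op 3 [order #3] limit_buy(price=105, qty=9): fills=none; bids=[#2:3@105 #3:9@105] asks=[-]
After op 4 cancel(order #1): fills=none; bids=[#2:3@105 #3:9@105] asks=[-]
After op 5 [order #4] market_sell(qty=1): fills=#2x#4:1@105; bids=[#2:2@105 #3:9@105] asks=[-]
After op 6 cancel(order #1): fills=none; bids=[#2:2@105 #3:9@105] asks=[-]
After op 7 [order #5] limit_sell(price=95, qty=5): fills=#2x#5:2@105 #3x#5:3@105; bids=[#3:6@105] asks=[-]

Answer: 2@105,3@105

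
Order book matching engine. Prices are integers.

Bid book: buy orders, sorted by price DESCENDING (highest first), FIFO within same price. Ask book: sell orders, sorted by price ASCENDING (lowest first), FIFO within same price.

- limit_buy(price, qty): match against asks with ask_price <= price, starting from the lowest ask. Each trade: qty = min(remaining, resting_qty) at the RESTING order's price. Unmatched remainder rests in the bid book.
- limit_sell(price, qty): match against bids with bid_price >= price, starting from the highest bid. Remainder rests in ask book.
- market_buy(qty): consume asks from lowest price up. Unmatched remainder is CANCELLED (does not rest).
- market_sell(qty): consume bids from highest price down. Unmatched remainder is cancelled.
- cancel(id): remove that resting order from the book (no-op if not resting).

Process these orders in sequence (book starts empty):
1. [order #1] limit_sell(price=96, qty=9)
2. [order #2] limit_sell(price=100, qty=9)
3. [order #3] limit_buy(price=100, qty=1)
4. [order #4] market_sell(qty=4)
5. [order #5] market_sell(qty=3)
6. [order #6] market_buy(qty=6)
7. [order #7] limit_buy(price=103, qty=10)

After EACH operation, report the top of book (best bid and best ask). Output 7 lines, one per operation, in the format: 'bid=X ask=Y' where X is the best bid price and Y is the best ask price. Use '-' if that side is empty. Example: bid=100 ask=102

After op 1 [order #1] limit_sell(price=96, qty=9): fills=none; bids=[-] asks=[#1:9@96]
After op 2 [order #2] limit_sell(price=100, qty=9): fills=none; bids=[-] asks=[#1:9@96 #2:9@100]
After op 3 [order #3] limit_buy(price=100, qty=1): fills=#3x#1:1@96; bids=[-] asks=[#1:8@96 #2:9@100]
After op 4 [order #4] market_sell(qty=4): fills=none; bids=[-] asks=[#1:8@96 #2:9@100]
After op 5 [order #5] market_sell(qty=3): fills=none; bids=[-] asks=[#1:8@96 #2:9@100]
After op 6 [order #6] market_buy(qty=6): fills=#6x#1:6@96; bids=[-] asks=[#1:2@96 #2:9@100]
After op 7 [order #7] limit_buy(price=103, qty=10): fills=#7x#1:2@96 #7x#2:8@100; bids=[-] asks=[#2:1@100]

Answer: bid=- ask=96
bid=- ask=96
bid=- ask=96
bid=- ask=96
bid=- ask=96
bid=- ask=96
bid=- ask=100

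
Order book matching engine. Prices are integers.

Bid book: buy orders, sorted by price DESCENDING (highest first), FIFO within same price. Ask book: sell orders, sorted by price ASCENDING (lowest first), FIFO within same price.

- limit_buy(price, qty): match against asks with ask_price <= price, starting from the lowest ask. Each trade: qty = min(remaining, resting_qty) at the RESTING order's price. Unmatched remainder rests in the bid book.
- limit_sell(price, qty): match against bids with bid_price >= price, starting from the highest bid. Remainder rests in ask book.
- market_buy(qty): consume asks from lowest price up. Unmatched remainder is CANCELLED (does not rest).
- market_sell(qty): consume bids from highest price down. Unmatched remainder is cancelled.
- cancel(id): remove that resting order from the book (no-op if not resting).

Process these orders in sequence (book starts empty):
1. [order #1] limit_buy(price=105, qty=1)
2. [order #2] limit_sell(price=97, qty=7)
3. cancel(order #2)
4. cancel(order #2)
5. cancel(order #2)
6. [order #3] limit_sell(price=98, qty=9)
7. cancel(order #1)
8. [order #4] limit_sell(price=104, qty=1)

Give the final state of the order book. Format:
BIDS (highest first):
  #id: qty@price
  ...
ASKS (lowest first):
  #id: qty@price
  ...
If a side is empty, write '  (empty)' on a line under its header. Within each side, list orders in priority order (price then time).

After op 1 [order #1] limit_buy(price=105, qty=1): fills=none; bids=[#1:1@105] asks=[-]
After op 2 [order #2] limit_sell(price=97, qty=7): fills=#1x#2:1@105; bids=[-] asks=[#2:6@97]
After op 3 cancel(order #2): fills=none; bids=[-] asks=[-]
After op 4 cancel(order #2): fills=none; bids=[-] asks=[-]
After op 5 cancel(order #2): fills=none; bids=[-] asks=[-]
After op 6 [order #3] limit_sell(price=98, qty=9): fills=none; bids=[-] asks=[#3:9@98]
After op 7 cancel(order #1): fills=none; bids=[-] asks=[#3:9@98]
After op 8 [order #4] limit_sell(price=104, qty=1): fills=none; bids=[-] asks=[#3:9@98 #4:1@104]

Answer: BIDS (highest first):
  (empty)
ASKS (lowest first):
  #3: 9@98
  #4: 1@104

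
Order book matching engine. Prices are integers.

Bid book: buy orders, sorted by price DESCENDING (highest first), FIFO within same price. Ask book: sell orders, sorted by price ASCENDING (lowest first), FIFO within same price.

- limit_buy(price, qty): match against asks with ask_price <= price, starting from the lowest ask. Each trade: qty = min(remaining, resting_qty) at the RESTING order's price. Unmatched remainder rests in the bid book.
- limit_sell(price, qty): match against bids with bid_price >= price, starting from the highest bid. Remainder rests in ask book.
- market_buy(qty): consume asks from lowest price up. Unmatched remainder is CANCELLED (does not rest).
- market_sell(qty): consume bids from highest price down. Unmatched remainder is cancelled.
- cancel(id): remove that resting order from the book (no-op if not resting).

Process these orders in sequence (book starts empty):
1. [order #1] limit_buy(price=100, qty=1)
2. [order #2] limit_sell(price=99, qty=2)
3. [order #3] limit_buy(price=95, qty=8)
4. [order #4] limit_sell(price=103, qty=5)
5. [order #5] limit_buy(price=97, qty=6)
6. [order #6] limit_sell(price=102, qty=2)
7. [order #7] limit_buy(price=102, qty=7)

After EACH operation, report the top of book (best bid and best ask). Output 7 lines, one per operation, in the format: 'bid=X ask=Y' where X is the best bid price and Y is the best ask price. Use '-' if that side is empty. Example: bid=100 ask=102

Answer: bid=100 ask=-
bid=- ask=99
bid=95 ask=99
bid=95 ask=99
bid=97 ask=99
bid=97 ask=99
bid=102 ask=103

Derivation:
After op 1 [order #1] limit_buy(price=100, qty=1): fills=none; bids=[#1:1@100] asks=[-]
After op 2 [order #2] limit_sell(price=99, qty=2): fills=#1x#2:1@100; bids=[-] asks=[#2:1@99]
After op 3 [order #3] limit_buy(price=95, qty=8): fills=none; bids=[#3:8@95] asks=[#2:1@99]
After op 4 [order #4] limit_sell(price=103, qty=5): fills=none; bids=[#3:8@95] asks=[#2:1@99 #4:5@103]
After op 5 [order #5] limit_buy(price=97, qty=6): fills=none; bids=[#5:6@97 #3:8@95] asks=[#2:1@99 #4:5@103]
After op 6 [order #6] limit_sell(price=102, qty=2): fills=none; bids=[#5:6@97 #3:8@95] asks=[#2:1@99 #6:2@102 #4:5@103]
After op 7 [order #7] limit_buy(price=102, qty=7): fills=#7x#2:1@99 #7x#6:2@102; bids=[#7:4@102 #5:6@97 #3:8@95] asks=[#4:5@103]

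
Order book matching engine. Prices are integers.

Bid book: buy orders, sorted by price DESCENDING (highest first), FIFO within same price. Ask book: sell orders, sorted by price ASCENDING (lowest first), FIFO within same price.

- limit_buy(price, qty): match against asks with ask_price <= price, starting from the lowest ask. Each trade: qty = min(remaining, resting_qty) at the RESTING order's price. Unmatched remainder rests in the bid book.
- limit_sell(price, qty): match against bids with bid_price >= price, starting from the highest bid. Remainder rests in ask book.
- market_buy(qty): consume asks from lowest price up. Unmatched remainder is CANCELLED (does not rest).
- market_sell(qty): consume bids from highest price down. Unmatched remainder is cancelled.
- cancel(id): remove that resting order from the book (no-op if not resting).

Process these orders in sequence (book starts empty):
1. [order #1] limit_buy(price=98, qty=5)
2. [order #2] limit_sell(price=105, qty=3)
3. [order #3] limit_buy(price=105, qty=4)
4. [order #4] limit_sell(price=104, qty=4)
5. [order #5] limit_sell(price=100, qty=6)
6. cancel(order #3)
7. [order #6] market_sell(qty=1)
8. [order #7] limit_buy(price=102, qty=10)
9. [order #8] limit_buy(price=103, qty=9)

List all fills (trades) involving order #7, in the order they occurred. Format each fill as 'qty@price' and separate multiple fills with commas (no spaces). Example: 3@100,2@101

After op 1 [order #1] limit_buy(price=98, qty=5): fills=none; bids=[#1:5@98] asks=[-]
After op 2 [order #2] limit_sell(price=105, qty=3): fills=none; bids=[#1:5@98] asks=[#2:3@105]
After op 3 [order #3] limit_buy(price=105, qty=4): fills=#3x#2:3@105; bids=[#3:1@105 #1:5@98] asks=[-]
After op 4 [order #4] limit_sell(price=104, qty=4): fills=#3x#4:1@105; bids=[#1:5@98] asks=[#4:3@104]
After op 5 [order #5] limit_sell(price=100, qty=6): fills=none; bids=[#1:5@98] asks=[#5:6@100 #4:3@104]
After op 6 cancel(order #3): fills=none; bids=[#1:5@98] asks=[#5:6@100 #4:3@104]
After op 7 [order #6] market_sell(qty=1): fills=#1x#6:1@98; bids=[#1:4@98] asks=[#5:6@100 #4:3@104]
After op 8 [order #7] limit_buy(price=102, qty=10): fills=#7x#5:6@100; bids=[#7:4@102 #1:4@98] asks=[#4:3@104]
After op 9 [order #8] limit_buy(price=103, qty=9): fills=none; bids=[#8:9@103 #7:4@102 #1:4@98] asks=[#4:3@104]

Answer: 6@100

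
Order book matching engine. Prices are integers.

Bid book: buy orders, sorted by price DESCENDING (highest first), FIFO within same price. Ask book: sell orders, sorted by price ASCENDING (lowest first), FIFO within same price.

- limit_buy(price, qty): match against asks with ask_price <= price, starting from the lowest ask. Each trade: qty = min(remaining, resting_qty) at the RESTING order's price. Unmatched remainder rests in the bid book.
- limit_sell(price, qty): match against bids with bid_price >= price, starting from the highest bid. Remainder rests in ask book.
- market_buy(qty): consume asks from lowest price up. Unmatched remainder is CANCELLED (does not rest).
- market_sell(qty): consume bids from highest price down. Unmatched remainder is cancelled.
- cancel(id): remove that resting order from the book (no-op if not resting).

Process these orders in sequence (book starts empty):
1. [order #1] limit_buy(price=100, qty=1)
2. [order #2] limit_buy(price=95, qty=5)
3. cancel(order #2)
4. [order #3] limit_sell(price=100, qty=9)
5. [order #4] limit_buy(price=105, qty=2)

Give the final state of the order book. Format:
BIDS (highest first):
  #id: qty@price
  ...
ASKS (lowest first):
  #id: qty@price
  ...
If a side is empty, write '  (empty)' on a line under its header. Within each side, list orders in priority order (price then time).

After op 1 [order #1] limit_buy(price=100, qty=1): fills=none; bids=[#1:1@100] asks=[-]
After op 2 [order #2] limit_buy(price=95, qty=5): fills=none; bids=[#1:1@100 #2:5@95] asks=[-]
After op 3 cancel(order #2): fills=none; bids=[#1:1@100] asks=[-]
After op 4 [order #3] limit_sell(price=100, qty=9): fills=#1x#3:1@100; bids=[-] asks=[#3:8@100]
After op 5 [order #4] limit_buy(price=105, qty=2): fills=#4x#3:2@100; bids=[-] asks=[#3:6@100]

Answer: BIDS (highest first):
  (empty)
ASKS (lowest first):
  #3: 6@100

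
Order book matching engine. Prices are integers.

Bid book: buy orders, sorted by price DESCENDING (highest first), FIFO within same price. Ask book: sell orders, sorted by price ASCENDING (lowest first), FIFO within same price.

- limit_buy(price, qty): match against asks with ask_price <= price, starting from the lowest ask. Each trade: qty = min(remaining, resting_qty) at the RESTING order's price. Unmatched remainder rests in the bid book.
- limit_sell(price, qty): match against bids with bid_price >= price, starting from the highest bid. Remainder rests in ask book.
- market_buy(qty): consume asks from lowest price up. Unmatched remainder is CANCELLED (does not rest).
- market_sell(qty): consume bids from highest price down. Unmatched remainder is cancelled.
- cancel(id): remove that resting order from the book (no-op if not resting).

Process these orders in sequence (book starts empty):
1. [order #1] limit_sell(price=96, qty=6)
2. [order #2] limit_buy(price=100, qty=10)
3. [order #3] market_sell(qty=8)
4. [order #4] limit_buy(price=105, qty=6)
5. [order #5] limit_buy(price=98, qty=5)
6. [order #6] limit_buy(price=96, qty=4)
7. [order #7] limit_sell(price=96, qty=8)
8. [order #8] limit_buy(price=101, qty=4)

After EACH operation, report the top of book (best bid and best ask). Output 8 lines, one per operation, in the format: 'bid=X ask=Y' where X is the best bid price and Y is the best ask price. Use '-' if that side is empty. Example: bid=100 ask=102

After op 1 [order #1] limit_sell(price=96, qty=6): fills=none; bids=[-] asks=[#1:6@96]
After op 2 [order #2] limit_buy(price=100, qty=10): fills=#2x#1:6@96; bids=[#2:4@100] asks=[-]
After op 3 [order #3] market_sell(qty=8): fills=#2x#3:4@100; bids=[-] asks=[-]
After op 4 [order #4] limit_buy(price=105, qty=6): fills=none; bids=[#4:6@105] asks=[-]
After op 5 [order #5] limit_buy(price=98, qty=5): fills=none; bids=[#4:6@105 #5:5@98] asks=[-]
After op 6 [order #6] limit_buy(price=96, qty=4): fills=none; bids=[#4:6@105 #5:5@98 #6:4@96] asks=[-]
After op 7 [order #7] limit_sell(price=96, qty=8): fills=#4x#7:6@105 #5x#7:2@98; bids=[#5:3@98 #6:4@96] asks=[-]
After op 8 [order #8] limit_buy(price=101, qty=4): fills=none; bids=[#8:4@101 #5:3@98 #6:4@96] asks=[-]

Answer: bid=- ask=96
bid=100 ask=-
bid=- ask=-
bid=105 ask=-
bid=105 ask=-
bid=105 ask=-
bid=98 ask=-
bid=101 ask=-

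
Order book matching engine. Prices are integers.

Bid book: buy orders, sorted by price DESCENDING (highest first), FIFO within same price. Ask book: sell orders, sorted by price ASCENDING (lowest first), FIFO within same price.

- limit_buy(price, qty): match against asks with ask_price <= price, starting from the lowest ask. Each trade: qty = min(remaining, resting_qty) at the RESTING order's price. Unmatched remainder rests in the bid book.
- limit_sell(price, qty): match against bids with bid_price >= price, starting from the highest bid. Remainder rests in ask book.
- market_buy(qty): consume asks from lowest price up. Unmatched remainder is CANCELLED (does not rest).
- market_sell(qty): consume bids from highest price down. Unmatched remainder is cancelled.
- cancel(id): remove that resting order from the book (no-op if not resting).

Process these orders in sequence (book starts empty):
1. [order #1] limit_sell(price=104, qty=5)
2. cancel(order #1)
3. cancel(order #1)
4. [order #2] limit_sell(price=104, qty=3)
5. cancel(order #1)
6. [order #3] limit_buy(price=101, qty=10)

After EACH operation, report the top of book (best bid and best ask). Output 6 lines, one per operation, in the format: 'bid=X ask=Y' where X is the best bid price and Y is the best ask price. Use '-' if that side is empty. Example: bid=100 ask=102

Answer: bid=- ask=104
bid=- ask=-
bid=- ask=-
bid=- ask=104
bid=- ask=104
bid=101 ask=104

Derivation:
After op 1 [order #1] limit_sell(price=104, qty=5): fills=none; bids=[-] asks=[#1:5@104]
After op 2 cancel(order #1): fills=none; bids=[-] asks=[-]
After op 3 cancel(order #1): fills=none; bids=[-] asks=[-]
After op 4 [order #2] limit_sell(price=104, qty=3): fills=none; bids=[-] asks=[#2:3@104]
After op 5 cancel(order #1): fills=none; bids=[-] asks=[#2:3@104]
After op 6 [order #3] limit_buy(price=101, qty=10): fills=none; bids=[#3:10@101] asks=[#2:3@104]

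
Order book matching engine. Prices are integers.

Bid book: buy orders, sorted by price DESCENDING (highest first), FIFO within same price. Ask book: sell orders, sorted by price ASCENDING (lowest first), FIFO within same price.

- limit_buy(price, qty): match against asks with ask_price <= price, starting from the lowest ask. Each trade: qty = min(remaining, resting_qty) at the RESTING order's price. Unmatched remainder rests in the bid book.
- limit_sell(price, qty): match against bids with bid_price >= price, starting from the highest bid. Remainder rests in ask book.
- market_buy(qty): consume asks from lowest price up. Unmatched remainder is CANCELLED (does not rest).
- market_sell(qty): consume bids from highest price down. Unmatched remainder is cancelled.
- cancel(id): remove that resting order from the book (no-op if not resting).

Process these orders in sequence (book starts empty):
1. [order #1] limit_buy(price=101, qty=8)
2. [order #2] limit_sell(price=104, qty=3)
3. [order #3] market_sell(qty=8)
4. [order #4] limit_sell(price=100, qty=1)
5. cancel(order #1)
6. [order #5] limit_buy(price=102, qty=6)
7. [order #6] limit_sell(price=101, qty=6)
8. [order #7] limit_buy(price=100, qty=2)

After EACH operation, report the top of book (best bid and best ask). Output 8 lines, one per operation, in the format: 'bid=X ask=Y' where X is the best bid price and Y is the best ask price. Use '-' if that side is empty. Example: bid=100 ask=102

After op 1 [order #1] limit_buy(price=101, qty=8): fills=none; bids=[#1:8@101] asks=[-]
After op 2 [order #2] limit_sell(price=104, qty=3): fills=none; bids=[#1:8@101] asks=[#2:3@104]
After op 3 [order #3] market_sell(qty=8): fills=#1x#3:8@101; bids=[-] asks=[#2:3@104]
After op 4 [order #4] limit_sell(price=100, qty=1): fills=none; bids=[-] asks=[#4:1@100 #2:3@104]
After op 5 cancel(order #1): fills=none; bids=[-] asks=[#4:1@100 #2:3@104]
After op 6 [order #5] limit_buy(price=102, qty=6): fills=#5x#4:1@100; bids=[#5:5@102] asks=[#2:3@104]
After op 7 [order #6] limit_sell(price=101, qty=6): fills=#5x#6:5@102; bids=[-] asks=[#6:1@101 #2:3@104]
After op 8 [order #7] limit_buy(price=100, qty=2): fills=none; bids=[#7:2@100] asks=[#6:1@101 #2:3@104]

Answer: bid=101 ask=-
bid=101 ask=104
bid=- ask=104
bid=- ask=100
bid=- ask=100
bid=102 ask=104
bid=- ask=101
bid=100 ask=101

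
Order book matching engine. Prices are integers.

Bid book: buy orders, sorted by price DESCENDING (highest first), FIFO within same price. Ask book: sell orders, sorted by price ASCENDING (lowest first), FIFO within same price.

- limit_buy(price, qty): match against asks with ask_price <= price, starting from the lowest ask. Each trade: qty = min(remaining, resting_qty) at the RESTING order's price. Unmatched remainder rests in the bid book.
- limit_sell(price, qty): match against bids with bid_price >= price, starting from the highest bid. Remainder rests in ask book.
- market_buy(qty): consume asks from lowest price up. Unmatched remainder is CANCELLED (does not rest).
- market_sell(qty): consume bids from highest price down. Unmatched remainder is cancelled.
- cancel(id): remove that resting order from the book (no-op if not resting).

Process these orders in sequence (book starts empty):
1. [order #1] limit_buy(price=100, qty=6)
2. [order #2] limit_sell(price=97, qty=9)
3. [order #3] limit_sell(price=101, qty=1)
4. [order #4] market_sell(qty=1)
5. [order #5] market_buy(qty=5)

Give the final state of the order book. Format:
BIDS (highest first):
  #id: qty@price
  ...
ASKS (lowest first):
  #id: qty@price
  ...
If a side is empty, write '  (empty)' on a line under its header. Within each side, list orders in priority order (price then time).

Answer: BIDS (highest first):
  (empty)
ASKS (lowest first):
  (empty)

Derivation:
After op 1 [order #1] limit_buy(price=100, qty=6): fills=none; bids=[#1:6@100] asks=[-]
After op 2 [order #2] limit_sell(price=97, qty=9): fills=#1x#2:6@100; bids=[-] asks=[#2:3@97]
After op 3 [order #3] limit_sell(price=101, qty=1): fills=none; bids=[-] asks=[#2:3@97 #3:1@101]
After op 4 [order #4] market_sell(qty=1): fills=none; bids=[-] asks=[#2:3@97 #3:1@101]
After op 5 [order #5] market_buy(qty=5): fills=#5x#2:3@97 #5x#3:1@101; bids=[-] asks=[-]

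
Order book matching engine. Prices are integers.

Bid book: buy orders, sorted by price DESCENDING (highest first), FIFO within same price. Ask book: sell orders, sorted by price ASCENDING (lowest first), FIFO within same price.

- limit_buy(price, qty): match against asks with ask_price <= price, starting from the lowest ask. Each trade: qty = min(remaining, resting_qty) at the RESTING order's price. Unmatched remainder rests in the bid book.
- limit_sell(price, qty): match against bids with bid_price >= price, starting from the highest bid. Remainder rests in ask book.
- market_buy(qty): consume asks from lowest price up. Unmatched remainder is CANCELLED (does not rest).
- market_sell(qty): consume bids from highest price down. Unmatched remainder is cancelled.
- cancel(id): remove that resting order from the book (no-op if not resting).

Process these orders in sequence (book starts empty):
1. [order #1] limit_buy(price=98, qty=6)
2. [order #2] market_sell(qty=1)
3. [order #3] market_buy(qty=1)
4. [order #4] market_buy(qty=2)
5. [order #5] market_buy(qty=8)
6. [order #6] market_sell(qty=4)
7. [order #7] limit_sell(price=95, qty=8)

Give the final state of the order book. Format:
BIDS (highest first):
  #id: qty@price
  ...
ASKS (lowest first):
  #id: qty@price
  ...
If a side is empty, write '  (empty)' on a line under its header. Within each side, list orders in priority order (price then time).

Answer: BIDS (highest first):
  (empty)
ASKS (lowest first):
  #7: 7@95

Derivation:
After op 1 [order #1] limit_buy(price=98, qty=6): fills=none; bids=[#1:6@98] asks=[-]
After op 2 [order #2] market_sell(qty=1): fills=#1x#2:1@98; bids=[#1:5@98] asks=[-]
After op 3 [order #3] market_buy(qty=1): fills=none; bids=[#1:5@98] asks=[-]
After op 4 [order #4] market_buy(qty=2): fills=none; bids=[#1:5@98] asks=[-]
After op 5 [order #5] market_buy(qty=8): fills=none; bids=[#1:5@98] asks=[-]
After op 6 [order #6] market_sell(qty=4): fills=#1x#6:4@98; bids=[#1:1@98] asks=[-]
After op 7 [order #7] limit_sell(price=95, qty=8): fills=#1x#7:1@98; bids=[-] asks=[#7:7@95]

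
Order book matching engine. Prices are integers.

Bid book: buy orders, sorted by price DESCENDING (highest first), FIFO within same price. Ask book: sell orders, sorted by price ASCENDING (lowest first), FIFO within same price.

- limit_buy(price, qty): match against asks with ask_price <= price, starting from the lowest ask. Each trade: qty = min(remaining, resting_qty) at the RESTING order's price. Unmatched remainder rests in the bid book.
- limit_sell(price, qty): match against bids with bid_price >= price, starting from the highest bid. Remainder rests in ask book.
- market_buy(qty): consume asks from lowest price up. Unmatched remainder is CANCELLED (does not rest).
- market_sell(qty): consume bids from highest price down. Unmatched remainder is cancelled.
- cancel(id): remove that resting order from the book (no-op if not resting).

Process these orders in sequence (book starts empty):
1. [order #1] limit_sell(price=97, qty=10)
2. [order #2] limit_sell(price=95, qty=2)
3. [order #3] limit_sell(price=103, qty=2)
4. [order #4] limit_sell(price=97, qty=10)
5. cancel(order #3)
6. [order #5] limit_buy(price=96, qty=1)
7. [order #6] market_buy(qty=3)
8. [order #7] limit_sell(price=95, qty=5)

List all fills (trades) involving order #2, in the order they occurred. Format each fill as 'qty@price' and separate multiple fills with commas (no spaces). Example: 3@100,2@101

After op 1 [order #1] limit_sell(price=97, qty=10): fills=none; bids=[-] asks=[#1:10@97]
After op 2 [order #2] limit_sell(price=95, qty=2): fills=none; bids=[-] asks=[#2:2@95 #1:10@97]
After op 3 [order #3] limit_sell(price=103, qty=2): fills=none; bids=[-] asks=[#2:2@95 #1:10@97 #3:2@103]
After op 4 [order #4] limit_sell(price=97, qty=10): fills=none; bids=[-] asks=[#2:2@95 #1:10@97 #4:10@97 #3:2@103]
After op 5 cancel(order #3): fills=none; bids=[-] asks=[#2:2@95 #1:10@97 #4:10@97]
After op 6 [order #5] limit_buy(price=96, qty=1): fills=#5x#2:1@95; bids=[-] asks=[#2:1@95 #1:10@97 #4:10@97]
After op 7 [order #6] market_buy(qty=3): fills=#6x#2:1@95 #6x#1:2@97; bids=[-] asks=[#1:8@97 #4:10@97]
After op 8 [order #7] limit_sell(price=95, qty=5): fills=none; bids=[-] asks=[#7:5@95 #1:8@97 #4:10@97]

Answer: 1@95,1@95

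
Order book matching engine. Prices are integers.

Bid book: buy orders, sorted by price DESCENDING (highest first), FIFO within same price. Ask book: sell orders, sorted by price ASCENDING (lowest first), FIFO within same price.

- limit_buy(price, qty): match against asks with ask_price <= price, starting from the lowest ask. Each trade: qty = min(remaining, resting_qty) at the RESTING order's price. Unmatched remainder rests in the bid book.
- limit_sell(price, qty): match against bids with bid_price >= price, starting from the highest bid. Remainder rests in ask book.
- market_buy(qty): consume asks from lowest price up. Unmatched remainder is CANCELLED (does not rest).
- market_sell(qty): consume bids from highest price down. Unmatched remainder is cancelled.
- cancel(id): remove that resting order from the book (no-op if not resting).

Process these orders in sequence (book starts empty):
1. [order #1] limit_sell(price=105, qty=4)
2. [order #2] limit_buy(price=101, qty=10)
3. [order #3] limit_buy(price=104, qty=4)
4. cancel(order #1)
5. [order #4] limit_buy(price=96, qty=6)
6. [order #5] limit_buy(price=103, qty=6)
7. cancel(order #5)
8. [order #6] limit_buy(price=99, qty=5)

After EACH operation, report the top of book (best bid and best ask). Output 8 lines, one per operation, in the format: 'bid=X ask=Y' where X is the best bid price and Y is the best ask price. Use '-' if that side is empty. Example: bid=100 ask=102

Answer: bid=- ask=105
bid=101 ask=105
bid=104 ask=105
bid=104 ask=-
bid=104 ask=-
bid=104 ask=-
bid=104 ask=-
bid=104 ask=-

Derivation:
After op 1 [order #1] limit_sell(price=105, qty=4): fills=none; bids=[-] asks=[#1:4@105]
After op 2 [order #2] limit_buy(price=101, qty=10): fills=none; bids=[#2:10@101] asks=[#1:4@105]
After op 3 [order #3] limit_buy(price=104, qty=4): fills=none; bids=[#3:4@104 #2:10@101] asks=[#1:4@105]
After op 4 cancel(order #1): fills=none; bids=[#3:4@104 #2:10@101] asks=[-]
After op 5 [order #4] limit_buy(price=96, qty=6): fills=none; bids=[#3:4@104 #2:10@101 #4:6@96] asks=[-]
After op 6 [order #5] limit_buy(price=103, qty=6): fills=none; bids=[#3:4@104 #5:6@103 #2:10@101 #4:6@96] asks=[-]
After op 7 cancel(order #5): fills=none; bids=[#3:4@104 #2:10@101 #4:6@96] asks=[-]
After op 8 [order #6] limit_buy(price=99, qty=5): fills=none; bids=[#3:4@104 #2:10@101 #6:5@99 #4:6@96] asks=[-]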